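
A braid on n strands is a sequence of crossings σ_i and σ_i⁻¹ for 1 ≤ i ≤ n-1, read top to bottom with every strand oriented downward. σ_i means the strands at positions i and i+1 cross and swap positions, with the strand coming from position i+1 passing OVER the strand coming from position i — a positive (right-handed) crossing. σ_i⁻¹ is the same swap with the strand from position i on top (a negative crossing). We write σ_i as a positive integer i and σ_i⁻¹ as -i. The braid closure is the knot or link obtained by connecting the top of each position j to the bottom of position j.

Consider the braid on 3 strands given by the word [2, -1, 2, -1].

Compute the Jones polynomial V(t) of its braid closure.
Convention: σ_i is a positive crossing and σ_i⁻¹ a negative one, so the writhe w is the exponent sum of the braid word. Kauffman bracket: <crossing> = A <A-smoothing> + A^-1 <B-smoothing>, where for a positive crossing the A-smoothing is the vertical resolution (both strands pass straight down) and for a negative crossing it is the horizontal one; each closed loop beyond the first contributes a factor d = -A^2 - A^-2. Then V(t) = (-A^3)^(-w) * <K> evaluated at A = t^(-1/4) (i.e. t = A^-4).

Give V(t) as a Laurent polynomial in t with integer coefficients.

Braid: s2 s1^-1 s2 s1^-1 on 3 strands, 4 crossings.
Writhe w = (#positive) - (#negative) = 2 - 2 = 0.
State-sum expansion of <K>. There are 2^4 = 16 states.
Each crossing splits two ways (0=vertical, 1=horizontal). The state's weight is A^(#A-smoothings - #B-smoothings) * d^(loops - 1).
  state 0000: A-exp=+0, loops=3, term = A^0 * d^2
  state 0001: A-exp=+2, loops=2, term = A^2 * d^1
  state 0010: A-exp=-2, loops=2, term = A^-2 * d^1
  state 0011: A-exp=+0, loops=1, term = A^0 * d^0
  state 0100: A-exp=+2, loops=2, term = A^2 * d^1
  state 0101: A-exp=+4, loops=3, term = A^4 * d^2
  state 0110: A-exp=+0, loops=1, term = A^0 * d^0
  state 0111: A-exp=+2, loops=2, term = A^2 * d^1
  state 1000: A-exp=-2, loops=2, term = A^-2 * d^1
  state 1001: A-exp=+0, loops=1, term = A^0 * d^0
  state 1010: A-exp=-4, loops=3, term = A^-4 * d^2
  state 1011: A-exp=-2, loops=2, term = A^-2 * d^1
  state 1100: A-exp=+0, loops=1, term = A^0 * d^0
  state 1101: A-exp=+2, loops=2, term = A^2 * d^1
  state 1110: A-exp=-2, loops=2, term = A^-2 * d^1
  state 1111: A-exp=+0, loops=1, term = A^0 * d^0
Collect the terms by A-exponent (count of states per loop number):
Powers of d = -A^2 - A^-2: d^2 = A^4 + 2 + A^-4.
  A^4 * (d^2) = A^8 + 2*A^4 + 1
  A^2 * (4*d) = -4*A^4 - 4
  A^0 * (5 + d^2) = A^4 + 7 + A^-4
  A^-2 * (4*d) = -4 - 4*A^-4
  A^-4 * (d^2) = 1 + 2*A^-4 + A^-8
Summing the groups: <K> = A^8 - A^4 + 1 - A^-4 + A^-8
Normalise by the writhe: (-A^3)^(-w) = (-A^3)^(0) = 1, so f(A) = 1 * <K> = A^8 - A^4 + 1 - A^-4 + A^-8.
Substitute A = t^(-1/4), i.e. A^e → t^(-e/4): V(t) = t^2 - t + 1 - t^-1 + t^-2

Answer: t^2 - t + 1 - t^-1 + t^-2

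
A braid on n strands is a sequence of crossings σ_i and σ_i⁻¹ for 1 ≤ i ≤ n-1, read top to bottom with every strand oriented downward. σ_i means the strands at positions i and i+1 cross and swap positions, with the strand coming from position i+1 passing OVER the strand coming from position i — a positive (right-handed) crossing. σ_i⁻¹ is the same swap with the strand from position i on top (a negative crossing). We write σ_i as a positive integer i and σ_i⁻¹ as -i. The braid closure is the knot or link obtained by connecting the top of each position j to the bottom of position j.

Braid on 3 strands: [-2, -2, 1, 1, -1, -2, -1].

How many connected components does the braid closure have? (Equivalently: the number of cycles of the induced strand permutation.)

2

Derivation:
Track the strand permutation on 3 strands, starting from identity.
  step 1: s2^-1 swaps positions 2,3 -> [1 3 2]
  step 2: s2^-1 swaps positions 2,3 -> [1 2 3]
  step 3: s1 swaps positions 1,2 -> [2 1 3]
  step 4: s1 swaps positions 1,2 -> [1 2 3]
  step 5: s1^-1 swaps positions 1,2 -> [2 1 3]
  step 6: s2^-1 swaps positions 2,3 -> [2 3 1]
  step 7: s1^-1 swaps positions 1,2 -> [3 2 1]
Final permutation (position -> original strand): [3 2 1]
Closure components = cycle count of this permutation = 2.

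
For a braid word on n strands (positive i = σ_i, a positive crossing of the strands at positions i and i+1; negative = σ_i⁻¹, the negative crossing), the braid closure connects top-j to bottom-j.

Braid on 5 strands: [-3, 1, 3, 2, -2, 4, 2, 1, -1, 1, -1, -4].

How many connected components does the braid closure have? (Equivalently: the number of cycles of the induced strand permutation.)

Track the strand permutation on 5 strands, starting from identity.
  step 1: s3^-1 swaps positions 3,4 -> [1 2 4 3 5]
  step 2: s1 swaps positions 1,2 -> [2 1 4 3 5]
  step 3: s3 swaps positions 3,4 -> [2 1 3 4 5]
  step 4: s2 swaps positions 2,3 -> [2 3 1 4 5]
  step 5: s2^-1 swaps positions 2,3 -> [2 1 3 4 5]
  step 6: s4 swaps positions 4,5 -> [2 1 3 5 4]
  step 7: s2 swaps positions 2,3 -> [2 3 1 5 4]
  step 8: s1 swaps positions 1,2 -> [3 2 1 5 4]
  step 9: s1^-1 swaps positions 1,2 -> [2 3 1 5 4]
  step 10: s1 swaps positions 1,2 -> [3 2 1 5 4]
  step 11: s1^-1 swaps positions 1,2 -> [2 3 1 5 4]
  step 12: s4^-1 swaps positions 4,5 -> [2 3 1 4 5]
Final permutation (position -> original strand): [2 3 1 4 5]
Closure components = cycle count of this permutation = 3.

Answer: 3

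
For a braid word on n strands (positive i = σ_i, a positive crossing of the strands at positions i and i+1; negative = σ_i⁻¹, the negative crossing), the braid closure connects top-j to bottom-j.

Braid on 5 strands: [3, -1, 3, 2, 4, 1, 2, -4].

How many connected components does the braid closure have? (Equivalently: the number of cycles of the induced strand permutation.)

Track the strand permutation on 5 strands, starting from identity.
  step 1: s3 swaps positions 3,4 -> [1 2 4 3 5]
  step 2: s1^-1 swaps positions 1,2 -> [2 1 4 3 5]
  step 3: s3 swaps positions 3,4 -> [2 1 3 4 5]
  step 4: s2 swaps positions 2,3 -> [2 3 1 4 5]
  step 5: s4 swaps positions 4,5 -> [2 3 1 5 4]
  step 6: s1 swaps positions 1,2 -> [3 2 1 5 4]
  step 7: s2 swaps positions 2,3 -> [3 1 2 5 4]
  step 8: s4^-1 swaps positions 4,5 -> [3 1 2 4 5]
Final permutation (position -> original strand): [3 1 2 4 5]
Closure components = cycle count of this permutation = 3.

Answer: 3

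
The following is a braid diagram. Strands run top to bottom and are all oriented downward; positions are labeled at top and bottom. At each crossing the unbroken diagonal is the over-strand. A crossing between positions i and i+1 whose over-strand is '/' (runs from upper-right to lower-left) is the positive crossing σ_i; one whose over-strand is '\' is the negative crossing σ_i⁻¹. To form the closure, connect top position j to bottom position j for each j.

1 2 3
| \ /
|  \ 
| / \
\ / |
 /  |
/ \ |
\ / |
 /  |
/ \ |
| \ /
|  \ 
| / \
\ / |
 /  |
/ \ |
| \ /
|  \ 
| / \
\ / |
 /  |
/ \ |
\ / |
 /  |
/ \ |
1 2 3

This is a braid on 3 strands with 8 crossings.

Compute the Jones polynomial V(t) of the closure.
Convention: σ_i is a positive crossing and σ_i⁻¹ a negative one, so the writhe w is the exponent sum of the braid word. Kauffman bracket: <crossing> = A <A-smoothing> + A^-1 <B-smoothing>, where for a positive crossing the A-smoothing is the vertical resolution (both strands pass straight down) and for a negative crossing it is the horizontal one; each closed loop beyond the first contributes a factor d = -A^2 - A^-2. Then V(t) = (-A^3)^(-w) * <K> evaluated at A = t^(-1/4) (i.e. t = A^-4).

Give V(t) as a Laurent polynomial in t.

-t^6 + 3*t^5 - 5*t^4 + 6*t^3 - 6*t^2 + 6*t - 4 + 3*t^-1 - t^-2

Derivation:
Reading the diagram top to bottom ('/'-over between positions i,i+1 = s_i, '\'-over = s_i^-1): braid word = s2^-1 s1 s1 s2^-1 s1 s2^-1 s1 s1.
Braid: s2^-1 s1 s1 s2^-1 s1 s2^-1 s1 s1 on 3 strands, 8 crossings.
Writhe w = (#positive) - (#negative) = 5 - 3 = 2.
State-sum expansion of <K>. There are 2^8 = 256 states.
For each crossing: s=0 is the vertical smoothing, s=1 horizontal. Crossing k contributes A^(sign_k * (1 - 2*s_k)); loop factor d = -A^2 - A^-2.
Tabulate the states by total A-exponent and number of loops L (A-exp: L × count):
  A^8: L=4 ×1
  A^6: L=3 ×8
  A^4: L=2 ×26, L=4 ×2
  A^2: L=1 ×35, L=3 ×21
  A^0: L=2 ×63, L=4 ×7
  A^-2: L=3 ×55, L=5 ×1
  A^-4: L=4 ×28
  A^-6: L=5 ×8
  A^-8: L=6 ×1
Each group contributes A^e * Σ count * d^(L-1):
Powers of d = -A^2 - A^-2: d^2 = A^4 + 2 + A^-4; d^3 = -A^6 - 3*A^2 - 3*A^-2 - A^-6; d^4 = A^8 + 4*A^4 + 6 + 4*A^-4 + A^-8; d^5 = -A^10 - 5*A^6 - 10*A^2 - 10*A^-2 - 5*A^-6 - A^-10.
  A^8 * (d^3) = -A^14 - 3*A^10 - 3*A^6 - A^2
  A^6 * (8*d^2) = 8*A^10 + 16*A^6 + 8*A^2
  A^4 * (26*d + 2*d^3) = -2*A^10 - 32*A^6 - 32*A^2 - 2*A^-2
  A^2 * (35 + 21*d^2) = 21*A^6 + 77*A^2 + 21*A^-2
  A^0 * (63*d + 7*d^3) = -7*A^6 - 84*A^2 - 84*A^-2 - 7*A^-6
  A^-2 * (55*d^2 + d^4) = A^6 + 59*A^2 + 116*A^-2 + 59*A^-6 + A^-10
  A^-4 * (28*d^3) = -28*A^2 - 84*A^-2 - 84*A^-6 - 28*A^-10
  A^-6 * (8*d^4) = 8*A^2 + 32*A^-2 + 48*A^-6 + 32*A^-10 + 8*A^-14
  A^-8 * (d^5) = -A^2 - 5*A^-2 - 10*A^-6 - 10*A^-10 - 5*A^-14 - A^-18
Summing the groups: <K> = -A^14 + 3*A^10 - 4*A^6 + 6*A^2 - 6*A^-2 + 6*A^-6 - 5*A^-10 + 3*A^-14 - A^-18
Normalise by the writhe: (-A^3)^(-w) = (-A^3)^(-2) = A^-6, so f(A) = A^-6 * <K> = -A^8 + 3*A^4 - 4 + 6*A^-4 - 6*A^-8 + 6*A^-12 - 5*A^-16 + 3*A^-20 - A^-24.
Substitute A = t^(-1/4), i.e. A^e → t^(-e/4): V(t) = -t^6 + 3*t^5 - 5*t^4 + 6*t^3 - 6*t^2 + 6*t - 4 + 3*t^-1 - t^-2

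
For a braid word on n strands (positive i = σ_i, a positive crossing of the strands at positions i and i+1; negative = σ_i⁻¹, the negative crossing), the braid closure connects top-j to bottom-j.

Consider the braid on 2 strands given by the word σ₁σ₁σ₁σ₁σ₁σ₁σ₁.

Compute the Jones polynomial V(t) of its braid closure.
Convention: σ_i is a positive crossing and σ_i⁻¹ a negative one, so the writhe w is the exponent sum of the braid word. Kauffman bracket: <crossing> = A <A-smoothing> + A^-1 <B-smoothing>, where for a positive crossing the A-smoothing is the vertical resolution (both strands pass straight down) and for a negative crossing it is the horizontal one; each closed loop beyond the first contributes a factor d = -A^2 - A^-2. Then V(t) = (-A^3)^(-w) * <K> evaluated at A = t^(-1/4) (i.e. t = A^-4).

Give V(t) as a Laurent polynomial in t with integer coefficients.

-t^10 + t^9 - t^8 + t^7 - t^6 + t^5 + t^3

Derivation:
Braid: s1 s1 s1 s1 s1 s1 s1 on 2 strands, 7 crossings.
Writhe w = (#positive) - (#negative) = 7 - 0 = 7.
State-sum expansion of <K>. There are 2^7 = 128 states.
Smooth each crossing (0=||, 1=⌣⌢); contribution A^(Σ sign_k(1-2s_k)) * d^(L-1).
Tabulate the states by total A-exponent and number of loops L (A-exp: L × count):
  A^7: L=2 ×1
  A^5: L=1 ×7
  A^3: L=2 ×21
  A^1: L=3 ×35
  A^-1: L=4 ×35
  A^-3: L=5 ×21
  A^-5: L=6 ×7
  A^-7: L=7 ×1
Each group contributes A^e * Σ count * d^(L-1):
Powers of d = -A^2 - A^-2: d^2 = A^4 + 2 + A^-4; d^3 = -A^6 - 3*A^2 - 3*A^-2 - A^-6; d^4 = A^8 + 4*A^4 + 6 + 4*A^-4 + A^-8; d^5 = -A^10 - 5*A^6 - 10*A^2 - 10*A^-2 - 5*A^-6 - A^-10; d^6 = A^12 + 6*A^8 + 15*A^4 + 20 + 15*A^-4 + 6*A^-8 + A^-12.
  A^7 * (d) = -A^9 - A^5
  A^5 * (7) = 7*A^5
  A^3 * (21*d) = -21*A^5 - 21*A
  A^1 * (35*d^2) = 35*A^5 + 70*A + 35*A^-3
  A^-1 * (35*d^3) = -35*A^5 - 105*A - 105*A^-3 - 35*A^-7
  A^-3 * (21*d^4) = 21*A^5 + 84*A + 126*A^-3 + 84*A^-7 + 21*A^-11
  A^-5 * (7*d^5) = -7*A^5 - 35*A - 70*A^-3 - 70*A^-7 - 35*A^-11 - 7*A^-15
  A^-7 * (d^6) = A^5 + 6*A + 15*A^-3 + 20*A^-7 + 15*A^-11 + 6*A^-15 + A^-19
Summing the groups: <K> = -A^9 - A + A^-3 - A^-7 + A^-11 - A^-15 + A^-19
Normalise by the writhe: (-A^3)^(-w) = (-A^3)^(-7) = -A^-21, so f(A) = -A^-21 * <K> = A^-12 + A^-20 - A^-24 + A^-28 - A^-32 + A^-36 - A^-40.
Substitute A = t^(-1/4), i.e. A^e → t^(-e/4): V(t) = -t^10 + t^9 - t^8 + t^7 - t^6 + t^5 + t^3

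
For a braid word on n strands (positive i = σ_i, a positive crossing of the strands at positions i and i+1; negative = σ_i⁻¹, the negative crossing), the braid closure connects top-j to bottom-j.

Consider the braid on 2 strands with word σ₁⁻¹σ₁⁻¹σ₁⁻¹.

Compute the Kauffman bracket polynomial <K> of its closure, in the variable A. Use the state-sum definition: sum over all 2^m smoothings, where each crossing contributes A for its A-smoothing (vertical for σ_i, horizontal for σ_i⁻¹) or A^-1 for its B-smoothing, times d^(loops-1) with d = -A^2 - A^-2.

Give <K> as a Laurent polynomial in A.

A^7 - A^3 - A^-5

Derivation:
Braid: s1^-1 s1^-1 s1^-1 on 2 strands, 3 crossings.
Writhe w = (#positive) - (#negative) = 0 - 3 = -3.
Enumerate smoothing states for the bracket polynomial. There are 2^3 = 8 states.
Each crossing splits two ways (0=vertical, 1=horizontal). The state's weight is A^(#A-smoothings - #B-smoothings) * d^(loops - 1).
  state 000: A-exp=-3, loops=2, term = A^-3 * d^1
  state 001: A-exp=-1, loops=1, term = A^-1 * d^0
  state 010: A-exp=-1, loops=1, term = A^-1 * d^0
  state 011: A-exp=+1, loops=2, term = A^1 * d^1
  state 100: A-exp=-1, loops=1, term = A^-1 * d^0
  state 101: A-exp=+1, loops=2, term = A^1 * d^1
  state 110: A-exp=+1, loops=2, term = A^1 * d^1
  state 111: A-exp=+3, loops=3, term = A^3 * d^2
Collect the terms by A-exponent (count of states per loop number):
Powers of d = -A^2 - A^-2: d^2 = A^4 + 2 + A^-4.
  A^3 * (d^2) = A^7 + 2*A^3 + A^-1
  A^1 * (3*d) = -3*A^3 - 3*A^-1
  A^-1 * (3) = 3*A^-1
  A^-3 * (d) = -A^-1 - A^-5
Summing the groups: <K> = A^7 - A^3 - A^-5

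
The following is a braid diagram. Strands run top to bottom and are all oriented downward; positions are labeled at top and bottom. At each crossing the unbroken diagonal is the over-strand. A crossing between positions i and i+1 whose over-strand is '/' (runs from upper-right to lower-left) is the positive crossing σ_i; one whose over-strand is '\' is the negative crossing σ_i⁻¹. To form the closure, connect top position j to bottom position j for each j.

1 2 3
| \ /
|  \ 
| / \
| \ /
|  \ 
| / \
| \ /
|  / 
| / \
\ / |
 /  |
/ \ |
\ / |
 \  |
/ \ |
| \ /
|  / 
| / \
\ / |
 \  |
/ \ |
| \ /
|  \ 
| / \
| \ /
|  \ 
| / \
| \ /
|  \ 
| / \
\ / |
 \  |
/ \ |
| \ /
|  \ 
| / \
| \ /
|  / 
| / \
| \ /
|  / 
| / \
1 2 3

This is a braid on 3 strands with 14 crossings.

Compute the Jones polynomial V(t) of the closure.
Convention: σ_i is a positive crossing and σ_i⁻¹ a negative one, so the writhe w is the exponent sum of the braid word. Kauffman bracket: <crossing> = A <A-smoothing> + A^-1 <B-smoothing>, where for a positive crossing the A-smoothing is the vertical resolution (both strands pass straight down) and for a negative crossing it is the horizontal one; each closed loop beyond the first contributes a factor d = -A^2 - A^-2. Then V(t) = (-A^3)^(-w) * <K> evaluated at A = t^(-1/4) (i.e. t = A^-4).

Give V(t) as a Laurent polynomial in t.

Reading the diagram top to bottom ('/'-over between positions i,i+1 = s_i, '\'-over = s_i^-1): braid word = s2^-1 s2^-1 s2 s1 s1^-1 s2 s1^-1 s2^-1 s2^-1 s2^-1 s1^-1 s2^-1 s2 s2.
The presented braid s2^-1 s2^-1 s2 s1 s1^-1 s2 s1^-1 s2^-1 s2^-1 s2^-1 s1^-1 s2^-1 s2 s2 on 3 strands reduces by inverse Markov moves (closure unchanged at each step):
  Deconjugate: the word is γ·β·γ⁻¹ with γ = s2^-1 s2^-1 (prefix) and γ⁻¹ = s2 s2 (suffix); strip both.
  Deconjugate: the word is γ·β·γ⁻¹ with γ = s2 s1 (prefix) and γ⁻¹ = s1^-1 s2^-1 (suffix); strip both.
Reduced to β = s1^-1 s2 s1^-1 s2^-1 s2^-1 s2^-1 on 3 strands, 6 crossings.
Compute on β:
Braid: s1^-1 s2 s1^-1 s2^-1 s2^-1 s2^-1 on 3 strands, 6 crossings.
Writhe w = (#positive) - (#negative) = 1 - 5 = -4.
Enumerate smoothing states for the bracket polynomial. There are 2^6 = 64 states.
Each crossing splits two ways (0=vertical, 1=horizontal). The state's weight is A^(#A-smoothings - #B-smoothings) * d^(loops - 1).
Tabulate the states by total A-exponent and number of loops L (A-exp: L × count):
  A^6: L=4 ×1
  A^4: L=3 ×6
  A^2: L=2 ×12, L=4 ×3
  A^0: L=1 ×9, L=3 ×10, L=5 ×1
  A^-2: L=2 ×12, L=4 ×3
  A^-4: L=1 ×2, L=3 ×4
  A^-6: L=2 ×1
Each group contributes A^e * Σ count * d^(L-1):
Powers of d = -A^2 - A^-2: d^2 = A^4 + 2 + A^-4; d^3 = -A^6 - 3*A^2 - 3*A^-2 - A^-6; d^4 = A^8 + 4*A^4 + 6 + 4*A^-4 + A^-8.
  A^6 * (d^3) = -A^12 - 3*A^8 - 3*A^4 - 1
  A^4 * (6*d^2) = 6*A^8 + 12*A^4 + 6
  A^2 * (12*d + 3*d^3) = -3*A^8 - 21*A^4 - 21 - 3*A^-4
  A^0 * (9 + 10*d^2 + d^4) = A^8 + 14*A^4 + 35 + 14*A^-4 + A^-8
  A^-2 * (12*d + 3*d^3) = -3*A^4 - 21 - 21*A^-4 - 3*A^-8
  A^-4 * (2 + 4*d^2) = 4 + 10*A^-4 + 4*A^-8
  A^-6 * (d) = -A^-4 - A^-8
Summing the groups: <K> = -A^12 + A^8 - A^4 + 2 - A^-4 + A^-8
Normalise by the writhe: (-A^3)^(-w) = (-A^3)^(4) = A^12, so f(A) = A^12 * <K> = -A^24 + A^20 - A^16 + 2*A^12 - A^8 + A^4.
Substitute A = t^(-1/4), i.e. A^e → t^(-e/4): V(t) = t^-1 - t^-2 + 2*t^-3 - t^-4 + t^-5 - t^-6

Answer: t^-1 - t^-2 + 2*t^-3 - t^-4 + t^-5 - t^-6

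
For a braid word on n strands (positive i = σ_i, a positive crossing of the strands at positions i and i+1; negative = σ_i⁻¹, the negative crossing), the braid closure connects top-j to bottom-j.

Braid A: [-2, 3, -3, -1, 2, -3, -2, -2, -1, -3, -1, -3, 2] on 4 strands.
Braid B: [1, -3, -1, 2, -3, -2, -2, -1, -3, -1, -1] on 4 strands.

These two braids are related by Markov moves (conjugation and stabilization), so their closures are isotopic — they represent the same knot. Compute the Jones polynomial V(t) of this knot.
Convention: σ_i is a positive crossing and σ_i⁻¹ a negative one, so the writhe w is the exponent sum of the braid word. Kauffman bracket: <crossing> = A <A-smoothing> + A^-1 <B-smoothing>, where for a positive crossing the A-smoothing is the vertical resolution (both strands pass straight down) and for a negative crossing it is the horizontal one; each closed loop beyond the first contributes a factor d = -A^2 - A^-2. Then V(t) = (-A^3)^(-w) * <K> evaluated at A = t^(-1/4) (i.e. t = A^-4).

t^-2 - t^-3 + 3*t^-4 - 3*t^-5 + 4*t^-6 - 4*t^-7 + 2*t^-8 - 2*t^-9 + t^-10

Derivation:
Markov-equivalent braids have isotopic closures, hence identical knot invariants. Strip the Markov moves from each word to reach a common short braid β, then compute V(t) once on β.
Braid A: s2^-1 s3 s3^-1 s1^-1 s2 s3^-1 s2^-1 s2^-1 s1^-1 s3^-1 s1^-1 s3^-1 s2 on 4 strands reduces by inverse Markov moves (closure unchanged at each step):
  Deconjugate: the word is γ·β·γ⁻¹ with γ = s2^-1 (prefix) and γ⁻¹ = s2 (suffix); strip both.
  Deconjugate: the word is γ·β·γ⁻¹ with γ = s3 (prefix) and γ⁻¹ = s3^-1 (suffix); strip both.
Reduced to β = s3^-1 s1^-1 s2 s3^-1 s2^-1 s2^-1 s1^-1 s3^-1 s1^-1 on 4 strands, 9 crossings.
Braid B: s1 s3^-1 s1^-1 s2 s3^-1 s2^-1 s2^-1 s1^-1 s3^-1 s1^-1 s1^-1 on 4 strands reduces by inverse Markov moves (closure unchanged at each step):
  Deconjugate: the word is γ·β·γ⁻¹ with γ = s1 (prefix) and γ⁻¹ = s1^-1 (suffix); strip both.
Reduced to β = s3^-1 s1^-1 s2 s3^-1 s2^-1 s2^-1 s1^-1 s3^-1 s1^-1 on 4 strands, 9 crossings.
Both give the same β = s3^-1 s1^-1 s2 s3^-1 s2^-1 s2^-1 s1^-1 s3^-1 s1^-1 on 4 strands, so one state sum suffices:
Braid: s3^-1 s1^-1 s2 s3^-1 s2^-1 s2^-1 s1^-1 s3^-1 s1^-1 on 4 strands, 9 crossings.
Writhe w = (#positive) - (#negative) = 1 - 8 = -7.
Computing the Kauffman bracket via state sum. There are 2^9 = 512 states.
Smooth each crossing (0=||, 1=⌣⌢); contribution A^(Σ sign_k(1-2s_k)) * d^(L-1).
Tabulate the states by total A-exponent and number of loops L (A-exp: L × count):
  A^9: L=6 ×1
  A^7: L=5 ×9
  A^5: L=4 ×34, L=6 ×2
  A^3: L=3 ×67, L=5 ×17
  A^1: L=2 ×69, L=4 ×56, L=6 ×1
  A^-1: L=1 ×30, L=3 ×88, L=5 ×8
  A^-3: L=2 ×61, L=4 ×23
  A^-5: L=1 ×9, L=3 ×26, L=5 ×1
  A^-7: L=2 ×6, L=4 ×3
  A^-9: L=3 ×1
Each group contributes A^e * Σ count * d^(L-1):
Powers of d = -A^2 - A^-2: d^2 = A^4 + 2 + A^-4; d^3 = -A^6 - 3*A^2 - 3*A^-2 - A^-6; d^4 = A^8 + 4*A^4 + 6 + 4*A^-4 + A^-8; d^5 = -A^10 - 5*A^6 - 10*A^2 - 10*A^-2 - 5*A^-6 - A^-10.
  A^9 * (d^5) = -A^19 - 5*A^15 - 10*A^11 - 10*A^7 - 5*A^3 - A^-1
  A^7 * (9*d^4) = 9*A^15 + 36*A^11 + 54*A^7 + 36*A^3 + 9*A^-1
  A^5 * (34*d^3 + 2*d^5) = -2*A^15 - 44*A^11 - 122*A^7 - 122*A^3 - 44*A^-1 - 2*A^-5
  A^3 * (67*d^2 + 17*d^4) = 17*A^11 + 135*A^7 + 236*A^3 + 135*A^-1 + 17*A^-5
  A^1 * (69*d + 56*d^3 + d^5) = -A^11 - 61*A^7 - 247*A^3 - 247*A^-1 - 61*A^-5 - A^-9
  A^-1 * (30 + 88*d^2 + 8*d^4) = 8*A^7 + 120*A^3 + 254*A^-1 + 120*A^-5 + 8*A^-9
  A^-3 * (61*d + 23*d^3) = -23*A^3 - 130*A^-1 - 130*A^-5 - 23*A^-9
  A^-5 * (9 + 26*d^2 + d^4) = A^3 + 30*A^-1 + 67*A^-5 + 30*A^-9 + A^-13
  A^-7 * (6*d + 3*d^3) = -3*A^-1 - 15*A^-5 - 15*A^-9 - 3*A^-13
  A^-9 * (d^2) = A^-5 + 2*A^-9 + A^-13
Summing the groups: <K> = -A^19 + 2*A^15 - 2*A^11 + 4*A^7 - 4*A^3 + 3*A^-1 - 3*A^-5 + A^-9 - A^-13
Normalise by the writhe: (-A^3)^(-w) = (-A^3)^(7) = -A^21, so f(A) = -A^21 * <K> = A^40 - 2*A^36 + 2*A^32 - 4*A^28 + 4*A^24 - 3*A^20 + 3*A^16 - A^12 + A^8.
Substitute A = t^(-1/4), i.e. A^e → t^(-e/4): V(t) = t^-2 - t^-3 + 3*t^-4 - 3*t^-5 + 4*t^-6 - 4*t^-7 + 2*t^-8 - 2*t^-9 + t^-10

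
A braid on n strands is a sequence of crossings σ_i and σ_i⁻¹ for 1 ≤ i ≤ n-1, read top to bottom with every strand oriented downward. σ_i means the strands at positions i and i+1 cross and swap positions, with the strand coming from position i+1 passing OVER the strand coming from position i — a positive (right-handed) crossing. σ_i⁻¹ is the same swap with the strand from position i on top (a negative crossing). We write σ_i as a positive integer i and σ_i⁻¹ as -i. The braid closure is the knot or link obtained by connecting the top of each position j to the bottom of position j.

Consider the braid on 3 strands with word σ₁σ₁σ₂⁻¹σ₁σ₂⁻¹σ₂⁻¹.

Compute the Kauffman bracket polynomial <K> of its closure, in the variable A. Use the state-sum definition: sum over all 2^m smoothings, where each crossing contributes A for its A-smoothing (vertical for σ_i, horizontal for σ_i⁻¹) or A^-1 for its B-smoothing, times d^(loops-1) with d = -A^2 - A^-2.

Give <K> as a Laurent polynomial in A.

Braid: s1 s1 s2^-1 s1 s2^-1 s2^-1 on 3 strands, 6 crossings.
Writhe w = (#positive) - (#negative) = 3 - 3 = 0.
Enumerate smoothing states for the bracket polynomial. There are 2^6 = 64 states.
Each crossing splits two ways (0=vertical, 1=horizontal). The state's weight is A^(#A-smoothings - #B-smoothings) * d^(loops - 1).
Tabulate the states by total A-exponent and number of loops L (A-exp: L × count):
  A^6: L=4 ×1
  A^4: L=3 ×6
  A^2: L=2 ×14, L=4 ×1
  A^0: L=1 ×13, L=3 ×7
  A^-2: L=2 ×14, L=4 ×1
  A^-4: L=3 ×6
  A^-6: L=4 ×1
Each group contributes A^e * Σ count * d^(L-1):
Powers of d = -A^2 - A^-2: d^2 = A^4 + 2 + A^-4; d^3 = -A^6 - 3*A^2 - 3*A^-2 - A^-6.
  A^6 * (d^3) = -A^12 - 3*A^8 - 3*A^4 - 1
  A^4 * (6*d^2) = 6*A^8 + 12*A^4 + 6
  A^2 * (14*d + d^3) = -A^8 - 17*A^4 - 17 - A^-4
  A^0 * (13 + 7*d^2) = 7*A^4 + 27 + 7*A^-4
  A^-2 * (14*d + d^3) = -A^4 - 17 - 17*A^-4 - A^-8
  A^-4 * (6*d^2) = 6 + 12*A^-4 + 6*A^-8
  A^-6 * (d^3) = -1 - 3*A^-4 - 3*A^-8 - A^-12
Summing the groups: <K> = -A^12 + 2*A^8 - 2*A^4 + 3 - 2*A^-4 + 2*A^-8 - A^-12

Answer: -A^12 + 2*A^8 - 2*A^4 + 3 - 2*A^-4 + 2*A^-8 - A^-12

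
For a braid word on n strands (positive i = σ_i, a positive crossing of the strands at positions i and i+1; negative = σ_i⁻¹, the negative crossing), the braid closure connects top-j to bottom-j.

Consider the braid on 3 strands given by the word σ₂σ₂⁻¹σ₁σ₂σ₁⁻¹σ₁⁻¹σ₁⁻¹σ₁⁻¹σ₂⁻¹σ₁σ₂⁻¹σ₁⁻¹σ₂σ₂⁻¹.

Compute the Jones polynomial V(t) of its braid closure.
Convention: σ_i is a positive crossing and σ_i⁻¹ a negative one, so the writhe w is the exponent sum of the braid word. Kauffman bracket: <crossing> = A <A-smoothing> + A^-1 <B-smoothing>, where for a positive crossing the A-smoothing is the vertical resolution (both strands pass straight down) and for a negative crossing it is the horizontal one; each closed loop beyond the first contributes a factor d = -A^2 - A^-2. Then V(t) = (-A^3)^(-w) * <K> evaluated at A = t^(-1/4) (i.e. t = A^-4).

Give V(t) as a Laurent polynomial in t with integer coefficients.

The presented braid s2 s2^-1 s1 s2 s1^-1 s1^-1 s1^-1 s1^-1 s2^-1 s1 s2^-1 s1^-1 s2 s2^-1 on 3 strands reduces by inverse Markov moves (closure unchanged at each step):
  Deconjugate: the word is γ·β·γ⁻¹ with γ = s2 s2^-1 (prefix) and γ⁻¹ = s2 s2^-1 (suffix); strip both.
  Deconjugate: the word is γ·β·γ⁻¹ with γ = s1 s2 (prefix) and γ⁻¹ = s2^-1 s1^-1 (suffix); strip both.
Reduced to β = s1^-1 s1^-1 s1^-1 s1^-1 s2^-1 s1 on 3 strands, 6 crossings.
Compute on β:
Braid: s1^-1 s1^-1 s1^-1 s1^-1 s2^-1 s1 on 3 strands, 6 crossings.
Writhe w = (#positive) - (#negative) = 1 - 5 = -4.
Enumerate smoothing states for the bracket polynomial. There are 2^6 = 64 states.
Each crossing splits two ways (0=vertical, 1=horizontal). The state's weight is A^(#A-smoothings - #B-smoothings) * d^(loops - 1).
Tabulate the states by total A-exponent and number of loops L (A-exp: L × count):
  A^6: L=4 ×1
  A^4: L=3 ×4, L=5 ×2
  A^2: L=2 ×6, L=4 ×8, L=6 ×1
  A^0: L=1 ×4, L=3 ×12, L=5 ×4
  A^-2: L=2 ×9, L=4 ×6
  A^-4: L=1 ×1, L=3 ×5
  A^-6: L=2 ×1
Each group contributes A^e * Σ count * d^(L-1):
Powers of d = -A^2 - A^-2: d^2 = A^4 + 2 + A^-4; d^3 = -A^6 - 3*A^2 - 3*A^-2 - A^-6; d^4 = A^8 + 4*A^4 + 6 + 4*A^-4 + A^-8; d^5 = -A^10 - 5*A^6 - 10*A^2 - 10*A^-2 - 5*A^-6 - A^-10.
  A^6 * (d^3) = -A^12 - 3*A^8 - 3*A^4 - 1
  A^4 * (4*d^2 + 2*d^4) = 2*A^12 + 12*A^8 + 20*A^4 + 12 + 2*A^-4
  A^2 * (6*d + 8*d^3 + d^5) = -A^12 - 13*A^8 - 40*A^4 - 40 - 13*A^-4 - A^-8
  A^0 * (4 + 12*d^2 + 4*d^4) = 4*A^8 + 28*A^4 + 52 + 28*A^-4 + 4*A^-8
  A^-2 * (9*d + 6*d^3) = -6*A^4 - 27 - 27*A^-4 - 6*A^-8
  A^-4 * (1 + 5*d^2) = 5 + 11*A^-4 + 5*A^-8
  A^-6 * (d) = -A^-4 - A^-8
Summing the groups: <K> = -A^4 + 1 + A^-8
Normalise by the writhe: (-A^3)^(-w) = (-A^3)^(4) = A^12, so f(A) = A^12 * <K> = -A^16 + A^12 + A^4.
Substitute A = t^(-1/4), i.e. A^e → t^(-e/4): V(t) = t^-1 + t^-3 - t^-4

Answer: t^-1 + t^-3 - t^-4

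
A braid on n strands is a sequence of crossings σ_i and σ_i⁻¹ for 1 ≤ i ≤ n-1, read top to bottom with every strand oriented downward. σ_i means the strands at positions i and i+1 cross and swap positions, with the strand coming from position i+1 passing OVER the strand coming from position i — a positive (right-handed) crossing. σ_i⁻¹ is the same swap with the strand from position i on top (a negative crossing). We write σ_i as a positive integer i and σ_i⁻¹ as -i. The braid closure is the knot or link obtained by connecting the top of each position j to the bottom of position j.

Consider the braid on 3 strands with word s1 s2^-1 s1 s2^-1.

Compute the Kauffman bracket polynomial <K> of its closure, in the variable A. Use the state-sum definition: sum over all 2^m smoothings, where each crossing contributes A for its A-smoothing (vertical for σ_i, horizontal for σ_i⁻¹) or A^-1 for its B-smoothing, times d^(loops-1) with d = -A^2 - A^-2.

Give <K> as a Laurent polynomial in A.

Braid: s1 s2^-1 s1 s2^-1 on 3 strands, 4 crossings.
Writhe w = (#positive) - (#negative) = 2 - 2 = 0.
Enumerate smoothing states for the bracket polynomial. There are 2^4 = 16 states.
Smooth each crossing (0=||, 1=⌣⌢); contribution A^(Σ sign_k(1-2s_k)) * d^(L-1).
  state 0000: A-exp=+0, loops=3, term = A^0 * d^2
  state 0001: A-exp=+2, loops=2, term = A^2 * d^1
  state 0010: A-exp=-2, loops=2, term = A^-2 * d^1
  state 0011: A-exp=+0, loops=1, term = A^0 * d^0
  state 0100: A-exp=+2, loops=2, term = A^2 * d^1
  state 0101: A-exp=+4, loops=3, term = A^4 * d^2
  state 0110: A-exp=+0, loops=1, term = A^0 * d^0
  state 0111: A-exp=+2, loops=2, term = A^2 * d^1
  state 1000: A-exp=-2, loops=2, term = A^-2 * d^1
  state 1001: A-exp=+0, loops=1, term = A^0 * d^0
  state 1010: A-exp=-4, loops=3, term = A^-4 * d^2
  state 1011: A-exp=-2, loops=2, term = A^-2 * d^1
  state 1100: A-exp=+0, loops=1, term = A^0 * d^0
  state 1101: A-exp=+2, loops=2, term = A^2 * d^1
  state 1110: A-exp=-2, loops=2, term = A^-2 * d^1
  state 1111: A-exp=+0, loops=1, term = A^0 * d^0
Collect the terms by A-exponent (count of states per loop number):
Powers of d = -A^2 - A^-2: d^2 = A^4 + 2 + A^-4.
  A^4 * (d^2) = A^8 + 2*A^4 + 1
  A^2 * (4*d) = -4*A^4 - 4
  A^0 * (5 + d^2) = A^4 + 7 + A^-4
  A^-2 * (4*d) = -4 - 4*A^-4
  A^-4 * (d^2) = 1 + 2*A^-4 + A^-8
Summing the groups: <K> = A^8 - A^4 + 1 - A^-4 + A^-8

Answer: A^8 - A^4 + 1 - A^-4 + A^-8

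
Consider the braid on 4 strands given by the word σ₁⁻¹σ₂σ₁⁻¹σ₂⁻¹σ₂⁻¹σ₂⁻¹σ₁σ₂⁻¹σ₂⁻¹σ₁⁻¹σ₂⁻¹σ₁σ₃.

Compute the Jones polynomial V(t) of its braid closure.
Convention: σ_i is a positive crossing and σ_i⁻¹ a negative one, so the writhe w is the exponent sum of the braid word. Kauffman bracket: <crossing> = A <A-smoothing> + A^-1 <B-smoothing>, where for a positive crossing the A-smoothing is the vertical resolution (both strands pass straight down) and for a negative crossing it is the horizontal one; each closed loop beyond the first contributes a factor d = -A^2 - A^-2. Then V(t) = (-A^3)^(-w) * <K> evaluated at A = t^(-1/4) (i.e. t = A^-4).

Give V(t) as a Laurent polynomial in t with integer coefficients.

The presented braid s1^-1 s2 s1^-1 s2^-1 s2^-1 s2^-1 s1 s2^-1 s2^-1 s1^-1 s2^-1 s1 s3 on 4 strands reduces by inverse Markov moves (closure unchanged at each step):
  Destabilize: the word has the form β·s3 where s3 occurs only as the final letter (β ∈ B_3); drop it and the last strand → 3 strands.
  Deconjugate: the word is γ·β·γ⁻¹ with γ = s1^-1 s2 (prefix) and γ⁻¹ = s2^-1 s1 (suffix); strip both.
Reduced to β = s1^-1 s2^-1 s2^-1 s2^-1 s1 s2^-1 s2^-1 s1^-1 on 3 strands, 8 crossings.
Compute on β:
Braid: s1^-1 s2^-1 s2^-1 s2^-1 s1 s2^-1 s2^-1 s1^-1 on 3 strands, 8 crossings.
Writhe w = (#positive) - (#negative) = 1 - 7 = -6.
Enumerate smoothing states for the bracket polynomial. There are 2^8 = 256 states.
For each crossing: s=0 is the vertical smoothing, s=1 horizontal. Crossing k contributes A^(sign_k * (1 - 2*s_k)); loop factor d = -A^2 - A^-2.
Tabulate the states by total A-exponent and number of loops L (A-exp: L × count):
  A^8: L=6 ×1
  A^6: L=5 ×8
  A^4: L=4 ×27, L=6 ×1
  A^2: L=3 ×49, L=5 ×7
  A^0: L=2 ×49, L=4 ×21
  A^-2: L=1 ×22, L=3 ×34
  A^-4: L=2 ×27, L=4 ×1
  A^-6: L=1 ×5, L=3 ×3
  A^-8: L=2 ×1
Each group contributes A^e * Σ count * d^(L-1):
Powers of d = -A^2 - A^-2: d^2 = A^4 + 2 + A^-4; d^3 = -A^6 - 3*A^2 - 3*A^-2 - A^-6; d^4 = A^8 + 4*A^4 + 6 + 4*A^-4 + A^-8; d^5 = -A^10 - 5*A^6 - 10*A^2 - 10*A^-2 - 5*A^-6 - A^-10.
  A^8 * (d^5) = -A^18 - 5*A^14 - 10*A^10 - 10*A^6 - 5*A^2 - A^-2
  A^6 * (8*d^4) = 8*A^14 + 32*A^10 + 48*A^6 + 32*A^2 + 8*A^-2
  A^4 * (27*d^3 + d^5) = -A^14 - 32*A^10 - 91*A^6 - 91*A^2 - 32*A^-2 - A^-6
  A^2 * (49*d^2 + 7*d^4) = 7*A^10 + 77*A^6 + 140*A^2 + 77*A^-2 + 7*A^-6
  A^0 * (49*d + 21*d^3) = -21*A^6 - 112*A^2 - 112*A^-2 - 21*A^-6
  A^-2 * (22 + 34*d^2) = 34*A^2 + 90*A^-2 + 34*A^-6
  A^-4 * (27*d + d^3) = -A^2 - 30*A^-2 - 30*A^-6 - A^-10
  A^-6 * (5 + 3*d^2) = 3*A^-2 + 11*A^-6 + 3*A^-10
  A^-8 * (d) = -A^-6 - A^-10
Summing the groups: <K> = -A^18 + 2*A^14 - 3*A^10 + 3*A^6 - 3*A^2 + 3*A^-2 - A^-6 + A^-10
Normalise by the writhe: (-A^3)^(-w) = (-A^3)^(6) = A^18, so f(A) = A^18 * <K> = -A^36 + 2*A^32 - 3*A^28 + 3*A^24 - 3*A^20 + 3*A^16 - A^12 + A^8.
Substitute A = t^(-1/4), i.e. A^e → t^(-e/4): V(t) = t^-2 - t^-3 + 3*t^-4 - 3*t^-5 + 3*t^-6 - 3*t^-7 + 2*t^-8 - t^-9

Answer: t^-2 - t^-3 + 3*t^-4 - 3*t^-5 + 3*t^-6 - 3*t^-7 + 2*t^-8 - t^-9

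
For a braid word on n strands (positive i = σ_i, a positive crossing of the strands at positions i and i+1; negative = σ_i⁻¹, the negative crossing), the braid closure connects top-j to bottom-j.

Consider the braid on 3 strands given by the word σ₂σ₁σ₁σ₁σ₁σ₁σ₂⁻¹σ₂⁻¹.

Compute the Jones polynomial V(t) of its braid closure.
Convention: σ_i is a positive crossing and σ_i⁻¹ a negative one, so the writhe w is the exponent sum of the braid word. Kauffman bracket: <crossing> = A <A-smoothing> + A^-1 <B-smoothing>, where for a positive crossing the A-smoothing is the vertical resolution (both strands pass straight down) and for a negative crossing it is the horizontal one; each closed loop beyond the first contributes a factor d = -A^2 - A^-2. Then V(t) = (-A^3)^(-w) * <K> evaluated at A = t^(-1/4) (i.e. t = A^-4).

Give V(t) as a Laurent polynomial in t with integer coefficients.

-t^7 + t^6 - t^5 + t^4 + t^2

Derivation:
The presented braid s2 s1 s1 s1 s1 s1 s2^-1 s2^-1 on 3 strands reduces by inverse Markov moves (closure unchanged at each step):
  Deconjugate: the word is γ·β·γ⁻¹ with γ = s2 (prefix) and γ⁻¹ = s2^-1 (suffix); strip both.
  Destabilize: the word has the form β·s2^-1 where s2^-1 occurs only as the final letter (β ∈ B_2); drop it and the last strand → 2 strands.
Reduced to β = s1 s1 s1 s1 s1 on 2 strands, 5 crossings.
Compute on β:
Braid: s1 s1 s1 s1 s1 on 2 strands, 5 crossings.
Writhe w = (#positive) - (#negative) = 5 - 0 = 5.
Computing the Kauffman bracket via state sum. There are 2^5 = 32 states.
Each crossing splits two ways (0=vertical, 1=horizontal). The state's weight is A^(#A-smoothings - #B-smoothings) * d^(loops - 1).
  state 00000: A-exp=+5, loops=2, term = A^5 * d^1
  state 00001: A-exp=+3, loops=1, term = A^3 * d^0
  state 00010: A-exp=+3, loops=1, term = A^3 * d^0
  state 00011: A-exp=+1, loops=2, term = A^1 * d^1
  state 00100: A-exp=+3, loops=1, term = A^3 * d^0
  state 00101: A-exp=+1, loops=2, term = A^1 * d^1
  state 00110: A-exp=+1, loops=2, term = A^1 * d^1
  state 00111: A-exp=-1, loops=3, term = A^-1 * d^2
  state 01000: A-exp=+3, loops=1, term = A^3 * d^0
  state 01001: A-exp=+1, loops=2, term = A^1 * d^1
  state 01010: A-exp=+1, loops=2, term = A^1 * d^1
  state 01011: A-exp=-1, loops=3, term = A^-1 * d^2
  state 01100: A-exp=+1, loops=2, term = A^1 * d^1
  state 01101: A-exp=-1, loops=3, term = A^-1 * d^2
  state 01110: A-exp=-1, loops=3, term = A^-1 * d^2
  state 01111: A-exp=-3, loops=4, term = A^-3 * d^3
  state 10000: A-exp=+3, loops=1, term = A^3 * d^0
  state 10001: A-exp=+1, loops=2, term = A^1 * d^1
  state 10010: A-exp=+1, loops=2, term = A^1 * d^1
  state 10011: A-exp=-1, loops=3, term = A^-1 * d^2
  state 10100: A-exp=+1, loops=2, term = A^1 * d^1
  state 10101: A-exp=-1, loops=3, term = A^-1 * d^2
  state 10110: A-exp=-1, loops=3, term = A^-1 * d^2
  state 10111: A-exp=-3, loops=4, term = A^-3 * d^3
  state 11000: A-exp=+1, loops=2, term = A^1 * d^1
  state 11001: A-exp=-1, loops=3, term = A^-1 * d^2
  state 11010: A-exp=-1, loops=3, term = A^-1 * d^2
  state 11011: A-exp=-3, loops=4, term = A^-3 * d^3
  state 11100: A-exp=-1, loops=3, term = A^-1 * d^2
  state 11101: A-exp=-3, loops=4, term = A^-3 * d^3
  state 11110: A-exp=-3, loops=4, term = A^-3 * d^3
  state 11111: A-exp=-5, loops=5, term = A^-5 * d^4
Collect the terms by A-exponent (count of states per loop number):
Powers of d = -A^2 - A^-2: d^2 = A^4 + 2 + A^-4; d^3 = -A^6 - 3*A^2 - 3*A^-2 - A^-6; d^4 = A^8 + 4*A^4 + 6 + 4*A^-4 + A^-8.
  A^5 * (d) = -A^7 - A^3
  A^3 * (5) = 5*A^3
  A^1 * (10*d) = -10*A^3 - 10*A^-1
  A^-1 * (10*d^2) = 10*A^3 + 20*A^-1 + 10*A^-5
  A^-3 * (5*d^3) = -5*A^3 - 15*A^-1 - 15*A^-5 - 5*A^-9
  A^-5 * (d^4) = A^3 + 4*A^-1 + 6*A^-5 + 4*A^-9 + A^-13
Summing the groups: <K> = -A^7 - A^-1 + A^-5 - A^-9 + A^-13
Normalise by the writhe: (-A^3)^(-w) = (-A^3)^(-5) = -A^-15, so f(A) = -A^-15 * <K> = A^-8 + A^-16 - A^-20 + A^-24 - A^-28.
Substitute A = t^(-1/4), i.e. A^e → t^(-e/4): V(t) = -t^7 + t^6 - t^5 + t^4 + t^2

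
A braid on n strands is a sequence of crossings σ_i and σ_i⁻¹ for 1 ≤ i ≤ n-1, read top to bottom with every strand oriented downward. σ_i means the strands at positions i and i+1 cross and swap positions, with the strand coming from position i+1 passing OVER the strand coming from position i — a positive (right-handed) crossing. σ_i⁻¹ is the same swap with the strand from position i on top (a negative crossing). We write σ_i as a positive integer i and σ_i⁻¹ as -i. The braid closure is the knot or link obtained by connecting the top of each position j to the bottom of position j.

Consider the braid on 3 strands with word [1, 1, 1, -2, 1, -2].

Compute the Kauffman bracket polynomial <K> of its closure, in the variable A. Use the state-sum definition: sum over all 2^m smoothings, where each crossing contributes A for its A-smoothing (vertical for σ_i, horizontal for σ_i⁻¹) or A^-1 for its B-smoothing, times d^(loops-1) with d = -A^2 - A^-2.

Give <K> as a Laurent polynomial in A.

A^10 - A^6 + 2*A^2 - 2*A^-2 + 2*A^-6 - 2*A^-10 + A^-14

Derivation:
Braid: s1 s1 s1 s2^-1 s1 s2^-1 on 3 strands, 6 crossings.
Writhe w = (#positive) - (#negative) = 4 - 2 = 2.
Computing the Kauffman bracket via state sum. There are 2^6 = 64 states.
For each crossing: s=0 is the vertical smoothing, s=1 horizontal. Crossing k contributes A^(sign_k * (1 - 2*s_k)); loop factor d = -A^2 - A^-2.
Tabulate the states by total A-exponent and number of loops L (A-exp: L × count):
  A^6: L=3 ×1
  A^4: L=2 ×6
  A^2: L=1 ×11, L=3 ×4
  A^0: L=2 ×19, L=4 ×1
  A^-2: L=3 ×15
  A^-4: L=4 ×6
  A^-6: L=5 ×1
Each group contributes A^e * Σ count * d^(L-1):
Powers of d = -A^2 - A^-2: d^2 = A^4 + 2 + A^-4; d^3 = -A^6 - 3*A^2 - 3*A^-2 - A^-6; d^4 = A^8 + 4*A^4 + 6 + 4*A^-4 + A^-8.
  A^6 * (d^2) = A^10 + 2*A^6 + A^2
  A^4 * (6*d) = -6*A^6 - 6*A^2
  A^2 * (11 + 4*d^2) = 4*A^6 + 19*A^2 + 4*A^-2
  A^0 * (19*d + d^3) = -A^6 - 22*A^2 - 22*A^-2 - A^-6
  A^-2 * (15*d^2) = 15*A^2 + 30*A^-2 + 15*A^-6
  A^-4 * (6*d^3) = -6*A^2 - 18*A^-2 - 18*A^-6 - 6*A^-10
  A^-6 * (d^4) = A^2 + 4*A^-2 + 6*A^-6 + 4*A^-10 + A^-14
Summing the groups: <K> = A^10 - A^6 + 2*A^2 - 2*A^-2 + 2*A^-6 - 2*A^-10 + A^-14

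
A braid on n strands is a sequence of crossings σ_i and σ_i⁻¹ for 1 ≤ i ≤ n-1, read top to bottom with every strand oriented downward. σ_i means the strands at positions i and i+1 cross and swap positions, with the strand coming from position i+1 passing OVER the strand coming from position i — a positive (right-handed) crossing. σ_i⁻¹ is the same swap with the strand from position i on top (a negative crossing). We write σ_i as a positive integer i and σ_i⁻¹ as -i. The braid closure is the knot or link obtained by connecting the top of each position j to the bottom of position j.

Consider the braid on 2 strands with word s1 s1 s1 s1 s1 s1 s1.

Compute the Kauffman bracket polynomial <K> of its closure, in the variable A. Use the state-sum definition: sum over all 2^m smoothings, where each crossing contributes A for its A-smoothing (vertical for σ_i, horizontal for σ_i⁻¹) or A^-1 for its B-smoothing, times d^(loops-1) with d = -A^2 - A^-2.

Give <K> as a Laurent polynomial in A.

-A^9 - A + A^-3 - A^-7 + A^-11 - A^-15 + A^-19

Derivation:
Braid: s1 s1 s1 s1 s1 s1 s1 on 2 strands, 7 crossings.
Writhe w = (#positive) - (#negative) = 7 - 0 = 7.
State-sum expansion of <K>. There are 2^7 = 128 states.
Each crossing splits two ways (0=vertical, 1=horizontal). The state's weight is A^(#A-smoothings - #B-smoothings) * d^(loops - 1).
Tabulate the states by total A-exponent and number of loops L (A-exp: L × count):
  A^7: L=2 ×1
  A^5: L=1 ×7
  A^3: L=2 ×21
  A^1: L=3 ×35
  A^-1: L=4 ×35
  A^-3: L=5 ×21
  A^-5: L=6 ×7
  A^-7: L=7 ×1
Each group contributes A^e * Σ count * d^(L-1):
Powers of d = -A^2 - A^-2: d^2 = A^4 + 2 + A^-4; d^3 = -A^6 - 3*A^2 - 3*A^-2 - A^-6; d^4 = A^8 + 4*A^4 + 6 + 4*A^-4 + A^-8; d^5 = -A^10 - 5*A^6 - 10*A^2 - 10*A^-2 - 5*A^-6 - A^-10; d^6 = A^12 + 6*A^8 + 15*A^4 + 20 + 15*A^-4 + 6*A^-8 + A^-12.
  A^7 * (d) = -A^9 - A^5
  A^5 * (7) = 7*A^5
  A^3 * (21*d) = -21*A^5 - 21*A
  A^1 * (35*d^2) = 35*A^5 + 70*A + 35*A^-3
  A^-1 * (35*d^3) = -35*A^5 - 105*A - 105*A^-3 - 35*A^-7
  A^-3 * (21*d^4) = 21*A^5 + 84*A + 126*A^-3 + 84*A^-7 + 21*A^-11
  A^-5 * (7*d^5) = -7*A^5 - 35*A - 70*A^-3 - 70*A^-7 - 35*A^-11 - 7*A^-15
  A^-7 * (d^6) = A^5 + 6*A + 15*A^-3 + 20*A^-7 + 15*A^-11 + 6*A^-15 + A^-19
Summing the groups: <K> = -A^9 - A + A^-3 - A^-7 + A^-11 - A^-15 + A^-19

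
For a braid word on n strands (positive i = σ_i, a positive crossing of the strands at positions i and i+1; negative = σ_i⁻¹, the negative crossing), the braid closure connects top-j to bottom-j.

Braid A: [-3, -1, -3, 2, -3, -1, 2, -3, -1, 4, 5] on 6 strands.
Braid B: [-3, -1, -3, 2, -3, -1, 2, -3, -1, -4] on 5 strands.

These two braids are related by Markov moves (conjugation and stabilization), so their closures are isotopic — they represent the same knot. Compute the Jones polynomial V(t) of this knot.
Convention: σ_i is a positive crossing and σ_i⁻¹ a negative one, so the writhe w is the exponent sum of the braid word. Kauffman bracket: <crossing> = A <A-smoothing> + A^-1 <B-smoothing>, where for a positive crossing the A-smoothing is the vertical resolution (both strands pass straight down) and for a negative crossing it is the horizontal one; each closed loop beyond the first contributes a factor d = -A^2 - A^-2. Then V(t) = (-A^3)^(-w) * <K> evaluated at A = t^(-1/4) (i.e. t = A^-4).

1 - 2*t^-1 + 4*t^-2 - 5*t^-3 + 7*t^-4 - 7*t^-5 + 6*t^-6 - 5*t^-7 + 3*t^-8 - t^-9

Derivation:
Markov-equivalent braids have isotopic closures, hence identical knot invariants. Strip the Markov moves from each word to reach a common short braid β, then compute V(t) once on β.
Braid A: s3^-1 s1^-1 s3^-1 s2 s3^-1 s1^-1 s2 s3^-1 s1^-1 s4 s5 on 6 strands reduces by inverse Markov moves (closure unchanged at each step):
  Destabilize: the word has the form β·s5 where s5 occurs only as the final letter (β ∈ B_5); drop it and the last strand → 5 strands.
  Destabilize: the word has the form β·s4 where s4 occurs only as the final letter (β ∈ B_4); drop it and the last strand → 4 strands.
Reduced to β = s3^-1 s1^-1 s3^-1 s2 s3^-1 s1^-1 s2 s3^-1 s1^-1 on 4 strands, 9 crossings.
Braid B: s3^-1 s1^-1 s3^-1 s2 s3^-1 s1^-1 s2 s3^-1 s1^-1 s4^-1 on 5 strands reduces by inverse Markov moves (closure unchanged at each step):
  Destabilize: the word has the form β·s4^-1 where s4^-1 occurs only as the final letter (β ∈ B_4); drop it and the last strand → 4 strands.
Reduced to β = s3^-1 s1^-1 s3^-1 s2 s3^-1 s1^-1 s2 s3^-1 s1^-1 on 4 strands, 9 crossings.
Both give the same β = s3^-1 s1^-1 s3^-1 s2 s3^-1 s1^-1 s2 s3^-1 s1^-1 on 4 strands, so one state sum suffices:
Braid: s3^-1 s1^-1 s3^-1 s2 s3^-1 s1^-1 s2 s3^-1 s1^-1 on 4 strands, 9 crossings.
Writhe w = (#positive) - (#negative) = 2 - 7 = -5.
State-sum expansion of <K>. There are 2^9 = 512 states.
For each crossing: s=0 is the vertical smoothing, s=1 horizontal. Crossing k contributes A^(sign_k * (1 - 2*s_k)); loop factor d = -A^2 - A^-2.
Tabulate the states by total A-exponent and number of loops L (A-exp: L × count):
  A^9: L=7 ×1
  A^7: L=6 ×9
  A^5: L=5 ×36
  A^3: L=4 ×83, L=6 ×1
  A^1: L=3 ×118, L=5 ×8
  A^-1: L=2 ×100, L=4 ×26
  A^-3: L=1 ×41, L=3 ×42, L=5 ×1
  A^-5: L=2 ×31, L=4 ×5
  A^-7: L=3 ×9
  A^-9: L=4 ×1
Each group contributes A^e * Σ count * d^(L-1):
Powers of d = -A^2 - A^-2: d^2 = A^4 + 2 + A^-4; d^3 = -A^6 - 3*A^2 - 3*A^-2 - A^-6; d^4 = A^8 + 4*A^4 + 6 + 4*A^-4 + A^-8; d^5 = -A^10 - 5*A^6 - 10*A^2 - 10*A^-2 - 5*A^-6 - A^-10; d^6 = A^12 + 6*A^8 + 15*A^4 + 20 + 15*A^-4 + 6*A^-8 + A^-12.
  A^9 * (d^6) = A^21 + 6*A^17 + 15*A^13 + 20*A^9 + 15*A^5 + 6*A + A^-3
  A^7 * (9*d^5) = -9*A^17 - 45*A^13 - 90*A^9 - 90*A^5 - 45*A - 9*A^-3
  A^5 * (36*d^4) = 36*A^13 + 144*A^9 + 216*A^5 + 144*A + 36*A^-3
  A^3 * (83*d^3 + d^5) = -A^13 - 88*A^9 - 259*A^5 - 259*A - 88*A^-3 - A^-7
  A^1 * (118*d^2 + 8*d^4) = 8*A^9 + 150*A^5 + 284*A + 150*A^-3 + 8*A^-7
  A^-1 * (100*d + 26*d^3) = -26*A^5 - 178*A - 178*A^-3 - 26*A^-7
  A^-3 * (41 + 42*d^2 + d^4) = A^5 + 46*A + 131*A^-3 + 46*A^-7 + A^-11
  A^-5 * (31*d + 5*d^3) = -5*A - 46*A^-3 - 46*A^-7 - 5*A^-11
  A^-7 * (9*d^2) = 9*A^-3 + 18*A^-7 + 9*A^-11
  A^-9 * (d^3) = -A^-3 - 3*A^-7 - 3*A^-11 - A^-15
Summing the groups: <K> = A^21 - 3*A^17 + 5*A^13 - 6*A^9 + 7*A^5 - 7*A + 5*A^-3 - 4*A^-7 + 2*A^-11 - A^-15
Normalise by the writhe: (-A^3)^(-w) = (-A^3)^(5) = -A^15, so f(A) = -A^15 * <K> = -A^36 + 3*A^32 - 5*A^28 + 6*A^24 - 7*A^20 + 7*A^16 - 5*A^12 + 4*A^8 - 2*A^4 + 1.
Substitute A = t^(-1/4), i.e. A^e → t^(-e/4): V(t) = 1 - 2*t^-1 + 4*t^-2 - 5*t^-3 + 7*t^-4 - 7*t^-5 + 6*t^-6 - 5*t^-7 + 3*t^-8 - t^-9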